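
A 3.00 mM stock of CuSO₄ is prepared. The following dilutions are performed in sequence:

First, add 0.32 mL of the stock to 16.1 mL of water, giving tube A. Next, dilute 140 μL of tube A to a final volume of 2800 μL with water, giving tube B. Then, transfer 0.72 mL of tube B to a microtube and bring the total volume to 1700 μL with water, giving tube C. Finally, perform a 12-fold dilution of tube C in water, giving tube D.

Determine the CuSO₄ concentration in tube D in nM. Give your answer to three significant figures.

103 nM

Step 1: 0.32 mL + 16.1 mL = 16.42 mL total → factor 16.42/0.32 = 51.312
Step 2: 140 μL brought to 2800 μL → factor 2800/140 = 20
Step 3: 0.72 mL brought to 1700 μL → factor 1.7/0.72 = 2.3611
Step 4: 12-fold → factor 12
Overall dilution factor = 51.312 × 20 × 2.3611 × 12 = 29077
Final = 3.00 mM / 29077 = 0.0001032 mM = 103 nM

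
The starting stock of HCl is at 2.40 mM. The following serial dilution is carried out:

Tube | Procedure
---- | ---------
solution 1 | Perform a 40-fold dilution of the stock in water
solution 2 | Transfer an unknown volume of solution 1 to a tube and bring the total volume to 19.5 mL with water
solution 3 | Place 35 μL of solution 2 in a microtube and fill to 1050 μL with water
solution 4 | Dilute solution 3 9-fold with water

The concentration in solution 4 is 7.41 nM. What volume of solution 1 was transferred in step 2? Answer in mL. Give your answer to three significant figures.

0.650 mL

Step 1: 40-fold → factor 40
Step 2: v brought to 19.5 mL → factor = 19.5 mL/v
Step 3: 35 μL brought to 1050 μL → factor 1050/35 = 30
Step 4: 9-fold → factor 9
Product of known-step factors = 10800
Overall factor = 2.40 mM / (7.41 nM) = 3.2389 × 10^5
Step-2 factor = 3.2389 × 10^5 / 10800 = 29.99
v = 19.5 mL / 29.99 = 0.650 mL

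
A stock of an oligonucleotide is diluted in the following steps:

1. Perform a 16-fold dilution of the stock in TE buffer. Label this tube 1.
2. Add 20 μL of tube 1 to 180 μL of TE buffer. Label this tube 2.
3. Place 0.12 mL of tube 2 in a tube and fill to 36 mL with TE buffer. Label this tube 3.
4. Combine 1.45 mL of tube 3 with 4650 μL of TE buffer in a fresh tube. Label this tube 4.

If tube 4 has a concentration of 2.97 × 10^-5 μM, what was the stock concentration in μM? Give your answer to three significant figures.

6.00 μM

Step 1: 16-fold → factor 16
Step 2: 20 μL + 180 μL = 200 μL total → factor 200/20 = 10
Step 3: 0.12 mL brought to 36 mL → factor 36/0.12 = 300
Step 4: 1.45 mL + 4650 μL = 6.1 mL total → factor 6.1/1.45 = 4.2069
Overall dilution factor = 16 × 10 × 300 × 4.2069 = 2.0193 × 10^5
Stock = 2.97 × 10^-5 μM × 2.0193 × 10^5 = 6.00 μM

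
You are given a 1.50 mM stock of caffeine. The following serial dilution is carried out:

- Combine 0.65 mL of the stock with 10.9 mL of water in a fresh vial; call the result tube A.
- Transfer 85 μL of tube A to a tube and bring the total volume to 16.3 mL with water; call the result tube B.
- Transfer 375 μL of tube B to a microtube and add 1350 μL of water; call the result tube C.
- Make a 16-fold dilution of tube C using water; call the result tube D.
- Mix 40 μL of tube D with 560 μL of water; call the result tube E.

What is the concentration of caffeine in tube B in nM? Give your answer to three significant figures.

440 nM

Step 1: 0.65 mL + 10.9 mL = 11.55 mL total → factor 11.55/0.65 = 17.769
Step 2: 85 μL brought to 16.3 mL → factor 16300/85 = 191.76
Dilution factor through tube B = 17.769 × 191.76 = 3407.5
[tube B] = 1.50 mM / 3407.5 = 0.0004402 mM = 440 nM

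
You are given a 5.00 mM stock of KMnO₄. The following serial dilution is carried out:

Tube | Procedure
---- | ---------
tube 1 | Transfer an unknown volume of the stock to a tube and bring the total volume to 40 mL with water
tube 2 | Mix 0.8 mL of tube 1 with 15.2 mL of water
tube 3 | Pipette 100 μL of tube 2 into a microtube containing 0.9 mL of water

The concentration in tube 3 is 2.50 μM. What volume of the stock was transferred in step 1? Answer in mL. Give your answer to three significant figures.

4.00 mL

Step 1: v brought to 40 mL → factor = 40 mL/v
Step 2: 0.8 mL + 15.2 mL = 16 mL total → factor 16/0.8 = 20
Step 3: 100 μL + 0.9 mL = 1000 μL total → factor 1000/100 = 10
Product of known-step factors = 200
Overall factor = 5.00 mM / (2.50 μM) = 2000
Step-1 factor = 2000 / 200 = 10
v = 40 mL / 10 = 4.00 mL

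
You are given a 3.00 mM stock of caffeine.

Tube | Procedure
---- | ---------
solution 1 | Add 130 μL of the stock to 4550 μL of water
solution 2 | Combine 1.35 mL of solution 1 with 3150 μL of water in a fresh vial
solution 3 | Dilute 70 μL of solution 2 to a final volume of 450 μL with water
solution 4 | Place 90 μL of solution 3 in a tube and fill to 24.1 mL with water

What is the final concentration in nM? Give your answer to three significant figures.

Step 1: 130 μL + 4550 μL = 4680 μL total → factor 4680/130 = 36
Step 2: 1.35 mL + 3150 μL = 4.5 mL total → factor 4.5/1.35 = 3.3333
Step 3: 70 μL brought to 450 μL → factor 450/70 = 6.4286
Step 4: 90 μL brought to 24.1 mL → factor 24100/90 = 267.78
Overall dilution factor = 36 × 3.3333 × 6.4286 × 267.78 = 2.0657 × 10^5
Final = 3.00 mM / 2.0657 × 10^5 = 1.452 × 10^-5 mM = 14.5 nM

14.5 nM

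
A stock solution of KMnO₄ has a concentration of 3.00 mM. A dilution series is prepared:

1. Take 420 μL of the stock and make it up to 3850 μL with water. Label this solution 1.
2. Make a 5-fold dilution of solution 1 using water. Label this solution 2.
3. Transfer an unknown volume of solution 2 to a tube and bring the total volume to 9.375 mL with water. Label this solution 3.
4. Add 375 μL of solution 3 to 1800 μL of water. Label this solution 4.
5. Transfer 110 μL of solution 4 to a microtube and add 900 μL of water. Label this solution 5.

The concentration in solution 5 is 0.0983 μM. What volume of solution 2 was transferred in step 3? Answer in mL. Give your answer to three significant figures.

Step 1: 420 μL brought to 3850 μL → factor 3850/420 = 9.1667
Step 2: 5-fold → factor 5
Step 3: v brought to 9.375 mL → factor = 9.375 mL/v
Step 4: 375 μL + 1800 μL = 2175 μL total → factor 2175/375 = 5.8
Step 5: 110 μL + 900 μL = 1010 μL total → factor 1010/110 = 9.1818
Product of known-step factors = 2440.8
Overall factor = 3.00 mM / (0.0983 μM) = 30519
Step-3 factor = 30519 / 2440.8 = 12.503
v = 9.375 mL / 12.503 = 0.750 mL

0.750 mL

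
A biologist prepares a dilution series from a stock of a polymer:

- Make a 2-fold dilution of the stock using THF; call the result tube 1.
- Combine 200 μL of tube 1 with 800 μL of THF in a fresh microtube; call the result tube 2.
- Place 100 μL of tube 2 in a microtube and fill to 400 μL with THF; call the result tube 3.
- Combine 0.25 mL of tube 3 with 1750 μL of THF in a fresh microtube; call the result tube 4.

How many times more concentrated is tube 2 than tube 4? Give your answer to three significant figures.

Step 1: 2-fold → factor 2
Step 2: 200 μL + 800 μL = 1000 μL total → factor 1000/200 = 5
Step 3: 100 μL brought to 400 μL → factor 400/100 = 4
Step 4: 0.25 mL + 1750 μL = 2 mL total → factor 2/0.25 = 8
Dilution factor to tube 2 = 10; to tube 4 = 320
[tube 2]/[tube 4] = (factor to tube 4)/(factor to tube 2) = 320/10 = 32.0

32.0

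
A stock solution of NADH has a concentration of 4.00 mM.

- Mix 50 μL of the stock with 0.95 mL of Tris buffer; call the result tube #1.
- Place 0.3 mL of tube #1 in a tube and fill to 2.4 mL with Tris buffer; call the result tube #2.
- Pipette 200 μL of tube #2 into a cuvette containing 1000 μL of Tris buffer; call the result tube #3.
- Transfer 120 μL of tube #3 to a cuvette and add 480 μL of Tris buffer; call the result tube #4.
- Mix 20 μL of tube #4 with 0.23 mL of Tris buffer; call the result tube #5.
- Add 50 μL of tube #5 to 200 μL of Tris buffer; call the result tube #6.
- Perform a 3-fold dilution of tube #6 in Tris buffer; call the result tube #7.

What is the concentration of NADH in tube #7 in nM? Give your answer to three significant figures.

Step 1: 50 μL + 0.95 mL = 1000 μL total → factor 1000/50 = 20
Step 2: 0.3 mL brought to 2.4 mL → factor 2.4/0.3 = 8
Step 3: 200 μL + 1000 μL = 1200 μL total → factor 1200/200 = 6
Step 4: 120 μL + 480 μL = 600 μL total → factor 600/120 = 5
Step 5: 20 μL + 0.23 mL = 250 μL total → factor 250/20 = 12.5
Step 6: 50 μL + 200 μL = 250 μL total → factor 250/50 = 5
Step 7: 3-fold → factor 3
Overall dilution factor = 20 × 8 × 6 × 5 × 12.5 × 5 × 3 = 9 × 10^5
Final = 4.00 mM / 9 × 10^5 = 4.444 × 10^-6 mM = 4.44 nM

4.44 nM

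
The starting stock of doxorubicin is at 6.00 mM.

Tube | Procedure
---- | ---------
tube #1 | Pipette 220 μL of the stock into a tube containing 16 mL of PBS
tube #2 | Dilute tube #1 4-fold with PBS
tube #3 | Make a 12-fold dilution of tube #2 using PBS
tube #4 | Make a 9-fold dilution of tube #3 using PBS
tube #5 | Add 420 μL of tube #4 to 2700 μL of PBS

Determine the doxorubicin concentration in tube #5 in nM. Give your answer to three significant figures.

25.4 nM

Step 1: 220 μL + 16 mL = 16220 μL total → factor 16220/220 = 73.727
Step 2: 4-fold → factor 4
Step 3: 12-fold → factor 12
Step 4: 9-fold → factor 9
Step 5: 420 μL + 2700 μL = 3120 μL total → factor 3120/420 = 7.4286
Overall dilution factor = 73.727 × 4 × 12 × 9 × 7.4286 = 2.366 × 10^5
Final = 6.00 mM / 2.366 × 10^5 = 2.536 × 10^-5 mM = 25.4 nM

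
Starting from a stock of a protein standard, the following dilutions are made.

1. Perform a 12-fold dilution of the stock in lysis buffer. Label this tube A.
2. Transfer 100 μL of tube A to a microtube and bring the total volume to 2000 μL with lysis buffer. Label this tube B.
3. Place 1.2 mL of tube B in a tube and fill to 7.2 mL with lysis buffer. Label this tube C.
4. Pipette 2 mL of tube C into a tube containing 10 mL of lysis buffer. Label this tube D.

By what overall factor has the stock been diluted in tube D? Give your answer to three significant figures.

Step 1: 12-fold → factor 12
Step 2: 100 μL brought to 2000 μL → factor 2000/100 = 20
Step 3: 1.2 mL brought to 7.2 mL → factor 7.2/1.2 = 6
Step 4: 2 mL + 10 mL = 12 mL total → factor 12/2 = 6
Overall dilution factor = 12 × 20 × 6 × 6 = 8640

8.64 × 10^3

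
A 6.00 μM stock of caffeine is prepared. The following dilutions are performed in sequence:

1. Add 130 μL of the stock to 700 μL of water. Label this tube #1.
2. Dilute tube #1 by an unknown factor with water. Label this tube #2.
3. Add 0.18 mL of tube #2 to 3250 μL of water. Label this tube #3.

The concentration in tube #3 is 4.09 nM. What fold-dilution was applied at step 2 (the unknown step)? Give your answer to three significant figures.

12.1-fold

Step 1: 130 μL + 700 μL = 830 μL total → factor 830/130 = 6.3846
Step 2: unknown factor x
Step 3: 0.18 mL + 3250 μL = 3.43 mL total → factor 3.43/0.18 = 19.056
Product of known-step factors = 121.66
Overall factor = 6.00 μM / (4.09 nM) = 1467
x = 1467 / 121.66 = 12.1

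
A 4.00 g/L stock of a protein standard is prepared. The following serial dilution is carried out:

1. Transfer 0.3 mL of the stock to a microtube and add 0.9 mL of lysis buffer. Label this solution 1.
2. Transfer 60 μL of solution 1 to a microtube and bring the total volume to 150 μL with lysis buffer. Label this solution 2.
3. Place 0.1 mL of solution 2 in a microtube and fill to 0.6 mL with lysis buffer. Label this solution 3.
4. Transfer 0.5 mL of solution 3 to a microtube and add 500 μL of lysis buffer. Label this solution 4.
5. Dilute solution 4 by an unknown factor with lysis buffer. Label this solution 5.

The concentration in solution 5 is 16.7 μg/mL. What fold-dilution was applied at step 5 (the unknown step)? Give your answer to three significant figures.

2.00-fold

Step 1: 0.3 mL + 0.9 mL = 1.2 mL total → factor 1.2/0.3 = 4
Step 2: 60 μL brought to 150 μL → factor 150/60 = 2.5
Step 3: 0.1 mL brought to 0.6 mL → factor 0.6/0.1 = 6
Step 4: 0.5 mL + 500 μL = 1 mL total → factor 1/0.5 = 2
Step 5: unknown factor x
Product of known-step factors = 120
Overall factor = 4.00 g/L / (16.7 μg/mL) = 239.52
x = 239.52 / 120 = 2.00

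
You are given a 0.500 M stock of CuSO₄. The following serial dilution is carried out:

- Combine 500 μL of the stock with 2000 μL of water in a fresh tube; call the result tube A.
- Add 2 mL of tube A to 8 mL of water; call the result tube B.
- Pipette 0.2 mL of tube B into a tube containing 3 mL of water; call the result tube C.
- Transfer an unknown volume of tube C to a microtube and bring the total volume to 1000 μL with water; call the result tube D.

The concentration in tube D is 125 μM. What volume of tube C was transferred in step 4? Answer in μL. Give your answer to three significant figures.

Step 1: 500 μL + 2000 μL = 2500 μL total → factor 2500/500 = 5
Step 2: 2 mL + 8 mL = 10 mL total → factor 10/2 = 5
Step 3: 0.2 mL + 3 mL = 3.2 mL total → factor 3.2/0.2 = 16
Step 4: v brought to 1000 μL → factor = 1000 μL/v
Product of known-step factors = 400
Overall factor = 0.500 M / (125 μM) = 4000
Step-4 factor = 4000 / 400 = 10
v = 1000 μL / 10 = 100 μL

100 μL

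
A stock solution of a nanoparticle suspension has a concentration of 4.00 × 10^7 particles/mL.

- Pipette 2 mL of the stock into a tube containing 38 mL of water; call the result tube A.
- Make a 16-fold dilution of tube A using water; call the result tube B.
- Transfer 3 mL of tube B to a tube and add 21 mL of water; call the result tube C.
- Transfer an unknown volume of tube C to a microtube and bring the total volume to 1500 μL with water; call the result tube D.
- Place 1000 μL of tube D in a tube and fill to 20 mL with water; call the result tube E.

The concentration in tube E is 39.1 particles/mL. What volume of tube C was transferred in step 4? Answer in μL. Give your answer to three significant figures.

Step 1: 2 mL + 38 mL = 40 mL total → factor 40/2 = 20
Step 2: 16-fold → factor 16
Step 3: 3 mL + 21 mL = 24 mL total → factor 24/3 = 8
Step 4: v brought to 1500 μL → factor = 1500 μL/v
Step 5: 1000 μL brought to 20 mL → factor 20000/1000 = 20
Product of known-step factors = 51200
Overall factor = 4.00 × 10^7 particles/mL / (39.1 particles/mL) = 1.023 × 10^6
Step-4 factor = 1.023 × 10^6 / 51200 = 19.981
v = 1500 μL / 19.981 = 75.1 μL

75.1 μL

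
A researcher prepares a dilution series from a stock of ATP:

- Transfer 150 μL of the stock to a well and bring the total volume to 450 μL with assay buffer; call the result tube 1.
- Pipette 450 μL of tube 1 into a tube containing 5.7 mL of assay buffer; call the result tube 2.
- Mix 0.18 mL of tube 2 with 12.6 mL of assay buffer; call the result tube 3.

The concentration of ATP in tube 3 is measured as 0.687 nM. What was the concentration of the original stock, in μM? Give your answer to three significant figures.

2.00 μM

Step 1: 150 μL brought to 450 μL → factor 450/150 = 3
Step 2: 450 μL + 5.7 mL = 6150 μL total → factor 6150/450 = 13.667
Step 3: 0.18 mL + 12.6 mL = 12.78 mL total → factor 12.78/0.18 = 71
Overall dilution factor = 3 × 13.667 × 71 = 2911
Stock = 0.687 nM × 2911 = 2000 nM = 2.00 μM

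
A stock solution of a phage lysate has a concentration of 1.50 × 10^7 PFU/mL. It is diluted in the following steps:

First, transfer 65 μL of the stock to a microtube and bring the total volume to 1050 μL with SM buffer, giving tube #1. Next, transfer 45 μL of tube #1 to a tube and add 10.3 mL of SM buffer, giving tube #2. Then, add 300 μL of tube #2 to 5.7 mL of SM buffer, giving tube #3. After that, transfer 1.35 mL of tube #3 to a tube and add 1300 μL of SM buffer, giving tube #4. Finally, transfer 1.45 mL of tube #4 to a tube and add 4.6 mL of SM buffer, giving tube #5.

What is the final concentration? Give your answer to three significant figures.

24.7 PFU/mL

Step 1: 65 μL brought to 1050 μL → factor 1050/65 = 16.154
Step 2: 45 μL + 10.3 mL = 10345 μL total → factor 10345/45 = 229.89
Step 3: 300 μL + 5.7 mL = 6000 μL total → factor 6000/300 = 20
Step 4: 1.35 mL + 1300 μL = 2.65 mL total → factor 2.65/1.35 = 1.963
Step 5: 1.45 mL + 4.6 mL = 6.05 mL total → factor 6.05/1.45 = 4.1724
Overall dilution factor = 16.154 × 229.89 × 20 × 1.963 × 4.1724 = 6.0831 × 10^5
Final = 1.50 × 10^7 PFU/mL / 6.0831 × 10^5 = 24.7 PFU/mL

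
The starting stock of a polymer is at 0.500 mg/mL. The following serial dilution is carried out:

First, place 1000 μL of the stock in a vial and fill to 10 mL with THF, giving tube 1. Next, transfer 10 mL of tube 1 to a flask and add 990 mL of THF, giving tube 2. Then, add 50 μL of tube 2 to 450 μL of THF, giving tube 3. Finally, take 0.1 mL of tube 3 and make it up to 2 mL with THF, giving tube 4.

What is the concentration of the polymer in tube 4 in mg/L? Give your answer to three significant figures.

0.00250 mg/L

Step 1: 1000 μL brought to 10 mL → factor 10000/1000 = 10
Step 2: 10 mL + 990 mL = 1000 mL total → factor 1000/10 = 100
Step 3: 50 μL + 450 μL = 500 μL total → factor 500/50 = 10
Step 4: 0.1 mL brought to 2 mL → factor 2/0.1 = 20
Overall dilution factor = 10 × 100 × 10 × 20 = 2 × 10^5
Final = 0.500 mg/mL / 2 × 10^5 = 2.500 × 10^-6 mg/mL = 0.00250 mg/L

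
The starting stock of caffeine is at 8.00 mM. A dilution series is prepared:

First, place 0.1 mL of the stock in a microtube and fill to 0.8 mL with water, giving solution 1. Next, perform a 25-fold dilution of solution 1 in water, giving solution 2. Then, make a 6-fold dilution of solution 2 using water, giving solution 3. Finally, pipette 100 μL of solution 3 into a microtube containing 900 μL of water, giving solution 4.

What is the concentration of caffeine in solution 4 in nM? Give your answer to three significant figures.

Step 1: 0.1 mL brought to 0.8 mL → factor 0.8/0.1 = 8
Step 2: 25-fold → factor 25
Step 3: 6-fold → factor 6
Step 4: 100 μL + 900 μL = 1000 μL total → factor 1000/100 = 10
Overall dilution factor = 8 × 25 × 6 × 10 = 12000
Final = 8.00 mM / 12000 = 0.0006667 mM = 667 nM

667 nM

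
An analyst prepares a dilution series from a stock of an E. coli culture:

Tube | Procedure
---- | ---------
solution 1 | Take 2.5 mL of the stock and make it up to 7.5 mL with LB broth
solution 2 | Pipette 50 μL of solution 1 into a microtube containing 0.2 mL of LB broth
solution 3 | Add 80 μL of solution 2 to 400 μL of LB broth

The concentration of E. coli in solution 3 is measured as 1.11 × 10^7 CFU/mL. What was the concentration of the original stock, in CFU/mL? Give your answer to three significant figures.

9.99 × 10^8 CFU/mL

Step 1: 2.5 mL brought to 7.5 mL → factor 7.5/2.5 = 3
Step 2: 50 μL + 0.2 mL = 250 μL total → factor 250/50 = 5
Step 3: 80 μL + 400 μL = 480 μL total → factor 480/80 = 6
Overall dilution factor = 3 × 5 × 6 = 90
Stock = 1.11 × 10^7 CFU/mL × 90 = 9.99 × 10^8 CFU/mL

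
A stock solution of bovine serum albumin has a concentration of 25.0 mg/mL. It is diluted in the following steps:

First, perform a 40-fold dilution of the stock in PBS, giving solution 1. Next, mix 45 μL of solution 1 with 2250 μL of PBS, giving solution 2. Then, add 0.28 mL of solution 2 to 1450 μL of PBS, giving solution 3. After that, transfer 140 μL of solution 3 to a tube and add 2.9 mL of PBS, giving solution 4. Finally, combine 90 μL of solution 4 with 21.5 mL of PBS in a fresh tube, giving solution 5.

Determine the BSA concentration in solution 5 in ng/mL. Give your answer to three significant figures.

Step 1: 40-fold → factor 40
Step 2: 45 μL + 2250 μL = 2295 μL total → factor 2295/45 = 51
Step 3: 0.28 mL + 1450 μL = 1.73 mL total → factor 1.73/0.28 = 6.1786
Step 4: 140 μL + 2.9 mL = 3040 μL total → factor 3040/140 = 21.714
Step 5: 90 μL + 21.5 mL = 21590 μL total → factor 21590/90 = 239.89
Overall dilution factor = 40 × 51 × 6.1786 × 21.714 × 239.89 = 6.5656 × 10^7
Final = 25.0 mg/mL / 6.5656 × 10^7 = 3.808 × 10^-7 mg/mL = 0.381 ng/mL

0.381 ng/mL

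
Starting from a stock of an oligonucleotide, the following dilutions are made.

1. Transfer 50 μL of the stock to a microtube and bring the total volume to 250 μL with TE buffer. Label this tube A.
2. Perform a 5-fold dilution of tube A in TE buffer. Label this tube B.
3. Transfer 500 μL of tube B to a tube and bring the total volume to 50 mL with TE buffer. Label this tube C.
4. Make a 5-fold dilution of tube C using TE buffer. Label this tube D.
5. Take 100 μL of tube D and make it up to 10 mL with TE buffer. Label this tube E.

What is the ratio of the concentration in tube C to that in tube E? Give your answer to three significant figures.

Step 1: 50 μL brought to 250 μL → factor 250/50 = 5
Step 2: 5-fold → factor 5
Step 3: 500 μL brought to 50 mL → factor 50000/500 = 100
Step 4: 5-fold → factor 5
Step 5: 100 μL brought to 10 mL → factor 10000/100 = 100
Dilution factor to tube C = 2500; to tube E = 1.25 × 10^6
[tube C]/[tube E] = (factor to tube E)/(factor to tube C) = 1.25 × 10^6/2500 = 500

500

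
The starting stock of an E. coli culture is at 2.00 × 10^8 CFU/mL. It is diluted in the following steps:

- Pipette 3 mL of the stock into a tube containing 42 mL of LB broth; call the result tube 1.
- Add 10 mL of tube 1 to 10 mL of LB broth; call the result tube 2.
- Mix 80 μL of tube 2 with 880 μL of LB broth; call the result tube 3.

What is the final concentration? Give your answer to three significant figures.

5.56 × 10^5 CFU/mL

Step 1: 3 mL + 42 mL = 45 mL total → factor 45/3 = 15
Step 2: 10 mL + 10 mL = 20 mL total → factor 20/10 = 2
Step 3: 80 μL + 880 μL = 960 μL total → factor 960/80 = 12
Overall dilution factor = 15 × 2 × 12 = 360
Final = 2.00 × 10^8 CFU/mL / 360 = 5.56 × 10^5 CFU/mL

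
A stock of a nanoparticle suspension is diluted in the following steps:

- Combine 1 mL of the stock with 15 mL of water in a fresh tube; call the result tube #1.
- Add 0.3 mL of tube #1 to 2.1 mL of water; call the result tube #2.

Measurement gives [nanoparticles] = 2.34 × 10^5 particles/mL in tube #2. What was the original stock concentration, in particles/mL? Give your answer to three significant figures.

Step 1: 1 mL + 15 mL = 16 mL total → factor 16/1 = 16
Step 2: 0.3 mL + 2.1 mL = 2.4 mL total → factor 2.4/0.3 = 8
Overall dilution factor = 16 × 8 = 128
Stock = 2.34 × 10^5 particles/mL × 128 = 3.00 × 10^7 particles/mL

3.00 × 10^7 particles/mL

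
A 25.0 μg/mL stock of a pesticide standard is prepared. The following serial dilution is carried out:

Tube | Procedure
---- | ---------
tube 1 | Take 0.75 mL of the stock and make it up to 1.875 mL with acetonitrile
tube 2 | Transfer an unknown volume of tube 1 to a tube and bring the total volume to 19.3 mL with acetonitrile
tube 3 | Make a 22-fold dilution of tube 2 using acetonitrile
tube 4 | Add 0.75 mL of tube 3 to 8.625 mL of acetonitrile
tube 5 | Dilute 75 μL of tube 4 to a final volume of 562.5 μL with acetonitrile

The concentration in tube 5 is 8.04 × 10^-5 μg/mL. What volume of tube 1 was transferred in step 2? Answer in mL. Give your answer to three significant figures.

0.320 mL

Step 1: 0.75 mL brought to 1.875 mL → factor 1.875/0.75 = 2.5
Step 2: v brought to 19.3 mL → factor = 19.3 mL/v
Step 3: 22-fold → factor 22
Step 4: 0.75 mL + 8.625 mL = 9.375 mL total → factor 9.375/0.75 = 12.5
Step 5: 75 μL brought to 562.5 μL → factor 562.5/75 = 7.5
Product of known-step factors = 5156.2
Overall factor = 25.0 μg/mL / (8.04 × 10^-5 μg/mL) = 3.1095 × 10^5
Step-2 factor = 3.1095 × 10^5 / 5156.2 = 60.305
v = 19.3 mL / 60.305 = 0.320 mL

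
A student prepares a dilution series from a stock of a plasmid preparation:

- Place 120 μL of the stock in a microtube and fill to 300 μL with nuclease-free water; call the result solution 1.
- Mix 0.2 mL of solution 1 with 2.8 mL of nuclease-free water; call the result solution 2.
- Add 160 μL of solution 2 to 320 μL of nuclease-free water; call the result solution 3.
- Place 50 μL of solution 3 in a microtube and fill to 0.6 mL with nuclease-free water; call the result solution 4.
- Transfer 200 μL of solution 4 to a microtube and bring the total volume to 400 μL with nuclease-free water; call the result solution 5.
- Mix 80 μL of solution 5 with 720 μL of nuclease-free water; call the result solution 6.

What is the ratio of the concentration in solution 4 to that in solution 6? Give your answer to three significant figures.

Step 1: 120 μL brought to 300 μL → factor 300/120 = 2.5
Step 2: 0.2 mL + 2.8 mL = 3 mL total → factor 3/0.2 = 15
Step 3: 160 μL + 320 μL = 480 μL total → factor 480/160 = 3
Step 4: 50 μL brought to 0.6 mL → factor 600/50 = 12
Step 5: 200 μL brought to 400 μL → factor 400/200 = 2
Step 6: 80 μL + 720 μL = 800 μL total → factor 800/80 = 10
Dilution factor to solution 4 = 1350; to solution 6 = 27000
[solution 4]/[solution 6] = (factor to solution 6)/(factor to solution 4) = 27000/1350 = 20.0

20.0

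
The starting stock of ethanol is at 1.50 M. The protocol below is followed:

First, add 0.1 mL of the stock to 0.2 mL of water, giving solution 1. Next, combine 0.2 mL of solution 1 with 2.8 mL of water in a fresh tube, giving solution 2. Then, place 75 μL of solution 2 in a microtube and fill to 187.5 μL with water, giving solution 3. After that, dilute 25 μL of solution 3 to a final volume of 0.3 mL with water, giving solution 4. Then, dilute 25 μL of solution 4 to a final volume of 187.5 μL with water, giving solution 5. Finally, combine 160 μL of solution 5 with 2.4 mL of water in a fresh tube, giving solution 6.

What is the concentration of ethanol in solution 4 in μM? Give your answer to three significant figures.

1.11 × 10^3 μM

Step 1: 0.1 mL + 0.2 mL = 0.3 mL total → factor 0.3/0.1 = 3
Step 2: 0.2 mL + 2.8 mL = 3 mL total → factor 3/0.2 = 15
Step 3: 75 μL brought to 187.5 μL → factor 187.5/75 = 2.5
Step 4: 25 μL brought to 0.3 mL → factor 300/25 = 12
Dilution factor through solution 4 = 3 × 15 × 2.5 × 12 = 1350
[solution 4] = 1.50 M / 1350 = 0.001111 M = 1.11 × 10^3 μM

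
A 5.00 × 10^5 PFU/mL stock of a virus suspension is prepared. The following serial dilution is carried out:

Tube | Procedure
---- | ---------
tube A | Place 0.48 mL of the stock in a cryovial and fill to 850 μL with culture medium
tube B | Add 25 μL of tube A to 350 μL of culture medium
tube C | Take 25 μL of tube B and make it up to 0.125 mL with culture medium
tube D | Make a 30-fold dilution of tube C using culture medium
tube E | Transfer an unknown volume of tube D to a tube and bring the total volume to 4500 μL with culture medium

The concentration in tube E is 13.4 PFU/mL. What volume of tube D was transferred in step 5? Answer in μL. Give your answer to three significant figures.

Step 1: 0.48 mL brought to 850 μL → factor 0.85/0.48 = 1.7708
Step 2: 25 μL + 350 μL = 375 μL total → factor 375/25 = 15
Step 3: 25 μL brought to 0.125 mL → factor 125/25 = 5
Step 4: 30-fold → factor 30
Step 5: v brought to 4500 μL → factor = 4500 μL/v
Product of known-step factors = 3984.4
Overall factor = 5.00 × 10^5 PFU/mL / (13.4 PFU/mL) = 37313
Step-5 factor = 37313 / 3984.4 = 9.3649
v = 4500 μL / 9.3649 = 481 μL

481 μL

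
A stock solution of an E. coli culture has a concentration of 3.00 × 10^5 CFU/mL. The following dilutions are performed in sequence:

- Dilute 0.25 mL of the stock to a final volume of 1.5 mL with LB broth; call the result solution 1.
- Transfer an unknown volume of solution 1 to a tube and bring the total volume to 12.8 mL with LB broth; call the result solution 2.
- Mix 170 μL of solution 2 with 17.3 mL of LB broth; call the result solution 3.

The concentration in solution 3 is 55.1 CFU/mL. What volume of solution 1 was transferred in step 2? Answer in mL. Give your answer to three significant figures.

1.45 mL

Step 1: 0.25 mL brought to 1.5 mL → factor 1.5/0.25 = 6
Step 2: v brought to 12.8 mL → factor = 12.8 mL/v
Step 3: 170 μL + 17.3 mL = 17470 μL total → factor 17470/170 = 102.76
Product of known-step factors = 616.59
Overall factor = 3.00 × 10^5 CFU/mL / (55.1 CFU/mL) = 5444.6
Step-2 factor = 5444.6 / 616.59 = 8.8303
v = 12.8 mL / 8.8303 = 1.45 mL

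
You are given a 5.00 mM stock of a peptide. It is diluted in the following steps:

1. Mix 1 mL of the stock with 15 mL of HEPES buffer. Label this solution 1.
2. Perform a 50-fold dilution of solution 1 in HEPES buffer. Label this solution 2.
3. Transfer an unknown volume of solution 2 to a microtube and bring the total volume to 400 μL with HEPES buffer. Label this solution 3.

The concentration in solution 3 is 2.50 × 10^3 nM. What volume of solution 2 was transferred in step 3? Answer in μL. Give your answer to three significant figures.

Step 1: 1 mL + 15 mL = 16 mL total → factor 16/1 = 16
Step 2: 50-fold → factor 50
Step 3: v brought to 400 μL → factor = 400 μL/v
Product of known-step factors = 800
Overall factor = 5.00 mM / (2.50 × 10^3 nM) = 2000
Step-3 factor = 2000 / 800 = 2.5
v = 400 μL / 2.5 = 160 μL

160 μL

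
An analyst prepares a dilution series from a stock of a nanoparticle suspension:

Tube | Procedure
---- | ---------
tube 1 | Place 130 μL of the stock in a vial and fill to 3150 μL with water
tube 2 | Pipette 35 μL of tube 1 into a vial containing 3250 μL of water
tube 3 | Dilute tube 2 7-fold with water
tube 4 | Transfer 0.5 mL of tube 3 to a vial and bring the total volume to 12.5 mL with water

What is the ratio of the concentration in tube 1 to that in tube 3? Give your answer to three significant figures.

Step 1: 130 μL brought to 3150 μL → factor 3150/130 = 24.231
Step 2: 35 μL + 3250 μL = 3285 μL total → factor 3285/35 = 93.857
Step 3: 7-fold → factor 7
Dilution factor to tube 1 = 24.231; to tube 3 = 15920
[tube 1]/[tube 3] = (factor to tube 3)/(factor to tube 1) = 15920/24.231 = 657

657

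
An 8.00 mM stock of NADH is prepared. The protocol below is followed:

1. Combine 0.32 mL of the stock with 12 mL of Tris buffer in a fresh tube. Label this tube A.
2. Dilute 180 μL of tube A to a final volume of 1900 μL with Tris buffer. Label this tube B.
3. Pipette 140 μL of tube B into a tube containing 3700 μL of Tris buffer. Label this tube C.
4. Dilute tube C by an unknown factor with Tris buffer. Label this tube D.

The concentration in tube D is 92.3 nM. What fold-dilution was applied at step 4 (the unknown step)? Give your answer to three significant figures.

7.78-fold

Step 1: 0.32 mL + 12 mL = 12.32 mL total → factor 12.32/0.32 = 38.5
Step 2: 180 μL brought to 1900 μL → factor 1900/180 = 10.556
Step 3: 140 μL + 3700 μL = 3840 μL total → factor 3840/140 = 27.429
Step 4: unknown factor x
Product of known-step factors = 11147
Overall factor = 8.00 mM / (92.3 nM) = 86674
x = 86674 / 11147 = 7.78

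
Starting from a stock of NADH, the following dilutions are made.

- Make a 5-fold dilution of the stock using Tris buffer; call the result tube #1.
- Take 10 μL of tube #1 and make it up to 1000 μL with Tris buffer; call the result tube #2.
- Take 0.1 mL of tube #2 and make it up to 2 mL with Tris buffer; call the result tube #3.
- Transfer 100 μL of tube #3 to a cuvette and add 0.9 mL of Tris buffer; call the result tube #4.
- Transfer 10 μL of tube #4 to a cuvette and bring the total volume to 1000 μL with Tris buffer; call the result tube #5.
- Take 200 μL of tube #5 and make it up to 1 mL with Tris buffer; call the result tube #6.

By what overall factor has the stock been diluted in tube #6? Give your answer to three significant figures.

5.00 × 10^7

Step 1: 5-fold → factor 5
Step 2: 10 μL brought to 1000 μL → factor 1000/10 = 100
Step 3: 0.1 mL brought to 2 mL → factor 2/0.1 = 20
Step 4: 100 μL + 0.9 mL = 1000 μL total → factor 1000/100 = 10
Step 5: 10 μL brought to 1000 μL → factor 1000/10 = 100
Step 6: 200 μL brought to 1 mL → factor 1000/200 = 5
Overall dilution factor = 5 × 100 × 20 × 10 × 100 × 5 = 5 × 10^7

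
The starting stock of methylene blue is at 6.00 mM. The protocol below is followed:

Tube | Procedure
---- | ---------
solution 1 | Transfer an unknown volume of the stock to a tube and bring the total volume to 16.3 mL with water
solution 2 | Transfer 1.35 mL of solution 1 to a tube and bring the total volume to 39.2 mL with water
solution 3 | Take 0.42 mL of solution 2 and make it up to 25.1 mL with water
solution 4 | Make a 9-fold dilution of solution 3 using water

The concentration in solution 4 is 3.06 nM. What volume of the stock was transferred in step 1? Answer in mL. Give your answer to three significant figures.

0.130 mL

Step 1: v brought to 16.3 mL → factor = 16.3 mL/v
Step 2: 1.35 mL brought to 39.2 mL → factor 39.2/1.35 = 29.037
Step 3: 0.42 mL brought to 25.1 mL → factor 25.1/0.42 = 59.762
Step 4: 9-fold → factor 9
Product of known-step factors = 15618
Overall factor = 6.00 mM / (3.06 nM) = 1.9608 × 10^6
Step-1 factor = 1.9608 × 10^6 / 15618 = 125.55
v = 16.3 mL / 125.55 = 0.130 mL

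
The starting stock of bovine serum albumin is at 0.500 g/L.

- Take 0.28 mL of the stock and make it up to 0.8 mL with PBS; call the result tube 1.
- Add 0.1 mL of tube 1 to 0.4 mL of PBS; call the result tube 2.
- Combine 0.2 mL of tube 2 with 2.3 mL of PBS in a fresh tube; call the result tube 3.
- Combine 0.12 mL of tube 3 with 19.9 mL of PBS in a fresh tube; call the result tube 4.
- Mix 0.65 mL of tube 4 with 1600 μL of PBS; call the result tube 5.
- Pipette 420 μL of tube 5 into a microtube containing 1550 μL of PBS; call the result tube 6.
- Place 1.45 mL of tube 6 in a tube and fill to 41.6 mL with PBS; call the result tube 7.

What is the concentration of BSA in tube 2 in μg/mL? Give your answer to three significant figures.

Step 1: 0.28 mL brought to 0.8 mL → factor 0.8/0.28 = 2.8571
Step 2: 0.1 mL + 0.4 mL = 0.5 mL total → factor 0.5/0.1 = 5
Dilution factor through tube 2 = 2.8571 × 5 = 14.286
[tube 2] = 0.500 g/L / 14.286 = 0.03500 g/L = 35.0 μg/mL

35.0 μg/mL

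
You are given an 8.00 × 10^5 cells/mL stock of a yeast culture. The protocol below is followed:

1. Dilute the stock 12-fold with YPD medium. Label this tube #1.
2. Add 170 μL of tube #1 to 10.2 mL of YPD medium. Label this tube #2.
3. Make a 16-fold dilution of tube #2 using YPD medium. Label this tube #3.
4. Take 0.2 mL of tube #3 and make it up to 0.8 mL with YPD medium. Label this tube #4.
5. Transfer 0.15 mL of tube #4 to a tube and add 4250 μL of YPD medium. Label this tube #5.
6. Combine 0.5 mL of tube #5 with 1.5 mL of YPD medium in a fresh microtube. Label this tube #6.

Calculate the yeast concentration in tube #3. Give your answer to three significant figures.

68.3 cells/mL

Step 1: 12-fold → factor 12
Step 2: 170 μL + 10.2 mL = 10370 μL total → factor 10370/170 = 61
Step 3: 16-fold → factor 16
Dilution factor through tube #3 = 12 × 61 × 16 = 11712
[tube #3] = 8.00 × 10^5 cells/mL / 11712 = 68.3 cells/mL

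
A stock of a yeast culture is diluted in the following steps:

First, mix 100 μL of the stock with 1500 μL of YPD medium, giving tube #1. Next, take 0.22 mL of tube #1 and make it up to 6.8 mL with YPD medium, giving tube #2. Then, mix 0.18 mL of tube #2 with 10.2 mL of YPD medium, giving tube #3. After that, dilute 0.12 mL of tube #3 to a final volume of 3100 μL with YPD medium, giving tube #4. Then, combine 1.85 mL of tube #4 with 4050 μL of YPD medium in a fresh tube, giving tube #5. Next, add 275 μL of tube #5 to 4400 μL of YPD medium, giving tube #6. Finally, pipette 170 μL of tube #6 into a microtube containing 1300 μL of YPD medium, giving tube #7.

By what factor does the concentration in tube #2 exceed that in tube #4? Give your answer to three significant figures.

1.49 × 10^3

Step 1: 100 μL + 1500 μL = 1600 μL total → factor 1600/100 = 16
Step 2: 0.22 mL brought to 6.8 mL → factor 6.8/0.22 = 30.909
Step 3: 0.18 mL + 10.2 mL = 10.38 mL total → factor 10.38/0.18 = 57.667
Step 4: 0.12 mL brought to 3100 μL → factor 3.1/0.12 = 25.833
Dilution factor to tube #2 = 494.55; to tube #4 = 7.3674 × 10^5
[tube #2]/[tube #4] = (factor to tube #4)/(factor to tube #2) = 7.3674 × 10^5/494.55 = 1.49 × 10^3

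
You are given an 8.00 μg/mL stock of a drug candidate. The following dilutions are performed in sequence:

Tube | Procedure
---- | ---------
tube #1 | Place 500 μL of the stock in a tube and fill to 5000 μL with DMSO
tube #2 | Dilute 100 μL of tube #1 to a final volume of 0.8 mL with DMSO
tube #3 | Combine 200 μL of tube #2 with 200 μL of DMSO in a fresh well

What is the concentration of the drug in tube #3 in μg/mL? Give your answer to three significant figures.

0.0500 μg/mL

Step 1: 500 μL brought to 5000 μL → factor 5000/500 = 10
Step 2: 100 μL brought to 0.8 mL → factor 800/100 = 8
Step 3: 200 μL + 200 μL = 400 μL total → factor 400/200 = 2
Overall dilution factor = 10 × 8 × 2 = 160
Final = 8.00 μg/mL / 160 = 0.0500 μg/mL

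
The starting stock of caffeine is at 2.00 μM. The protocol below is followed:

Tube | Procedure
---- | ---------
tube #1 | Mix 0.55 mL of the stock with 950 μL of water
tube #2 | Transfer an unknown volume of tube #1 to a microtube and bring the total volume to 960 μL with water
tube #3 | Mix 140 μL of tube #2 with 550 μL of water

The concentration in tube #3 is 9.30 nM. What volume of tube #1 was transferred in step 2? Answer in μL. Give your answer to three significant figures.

60.0 μL

Step 1: 0.55 mL + 950 μL = 1.5 mL total → factor 1.5/0.55 = 2.7273
Step 2: v brought to 960 μL → factor = 960 μL/v
Step 3: 140 μL + 550 μL = 690 μL total → factor 690/140 = 4.9286
Product of known-step factors = 13.442
Overall factor = 2.00 μM / (9.30 nM) = 215.05
Step-2 factor = 215.05 / 13.442 = 15.999
v = 960 μL / 15.999 = 60.0 μL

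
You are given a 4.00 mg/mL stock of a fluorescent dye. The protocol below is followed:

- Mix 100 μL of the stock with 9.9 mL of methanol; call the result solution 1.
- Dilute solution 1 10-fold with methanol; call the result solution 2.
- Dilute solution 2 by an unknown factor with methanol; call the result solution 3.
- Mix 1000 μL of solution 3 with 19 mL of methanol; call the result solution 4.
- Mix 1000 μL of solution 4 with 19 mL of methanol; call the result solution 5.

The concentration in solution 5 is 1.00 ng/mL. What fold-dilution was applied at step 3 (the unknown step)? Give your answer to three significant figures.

Step 1: 100 μL + 9.9 mL = 10000 μL total → factor 10000/100 = 100
Step 2: 10-fold → factor 10
Step 3: unknown factor x
Step 4: 1000 μL + 19 mL = 20000 μL total → factor 20000/1000 = 20
Step 5: 1000 μL + 19 mL = 20000 μL total → factor 20000/1000 = 20
Product of known-step factors = 4 × 10^5
Overall factor = 4.00 mg/mL / (1.00 ng/mL) = 4 × 10^6
x = 4 × 10^6 / 4 × 10^5 = 10.0

10.0-fold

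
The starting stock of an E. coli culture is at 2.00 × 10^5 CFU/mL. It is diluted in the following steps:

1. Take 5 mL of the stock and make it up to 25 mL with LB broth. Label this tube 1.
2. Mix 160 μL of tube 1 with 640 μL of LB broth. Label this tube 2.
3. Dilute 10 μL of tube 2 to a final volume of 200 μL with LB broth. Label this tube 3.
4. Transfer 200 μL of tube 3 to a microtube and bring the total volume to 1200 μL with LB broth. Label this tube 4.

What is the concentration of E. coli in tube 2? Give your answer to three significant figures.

Step 1: 5 mL brought to 25 mL → factor 25/5 = 5
Step 2: 160 μL + 640 μL = 800 μL total → factor 800/160 = 5
Dilution factor through tube 2 = 5 × 5 = 25
[tube 2] = 2.00 × 10^5 CFU/mL / 25 = 8.00 × 10^3 CFU/mL

8.00 × 10^3 CFU/mL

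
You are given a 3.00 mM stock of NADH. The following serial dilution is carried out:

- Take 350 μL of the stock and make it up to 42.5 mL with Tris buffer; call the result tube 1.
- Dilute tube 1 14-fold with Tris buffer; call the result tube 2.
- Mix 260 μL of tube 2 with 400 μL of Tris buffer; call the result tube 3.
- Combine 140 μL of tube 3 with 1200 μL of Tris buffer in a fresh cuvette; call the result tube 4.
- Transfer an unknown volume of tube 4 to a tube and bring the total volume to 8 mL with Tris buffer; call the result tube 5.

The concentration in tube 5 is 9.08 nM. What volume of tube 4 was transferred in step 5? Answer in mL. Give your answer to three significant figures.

1.00 mL

Step 1: 350 μL brought to 42.5 mL → factor 42500/350 = 121.43
Step 2: 14-fold → factor 14
Step 3: 260 μL + 400 μL = 660 μL total → factor 660/260 = 2.5385
Step 4: 140 μL + 1200 μL = 1340 μL total → factor 1340/140 = 9.5714
Step 5: v brought to 8 mL → factor = 8 mL/v
Product of known-step factors = 41304
Overall factor = 3.00 mM / (9.08 nM) = 3.304 × 10^5
Step-5 factor = 3.304 × 10^5 / 41304 = 7.9991
v = 8 mL / 7.9991 = 1.00 mL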